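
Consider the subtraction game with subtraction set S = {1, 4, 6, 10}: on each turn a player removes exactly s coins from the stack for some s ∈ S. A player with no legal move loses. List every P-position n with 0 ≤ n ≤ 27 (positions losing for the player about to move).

G(0) = 0
G(1) = mex{0} = 1
G(2) = mex{1} = 0
G(3) = mex{0} = 1
G(4) = mex{1,0} = 2
G(5) = mex{2,1} = 0
G(6) = mex{0,0,0} = 1
G(7) = mex{1,1,1} = 0
G(8) = mex{0,2,0} = 1
G(9) = mex{1,0,1} = 2
G(10) = mex{2,1,2,0} = 3
G(11) = mex{3,0,0,1} = 2
G(12) = mex{2,1,1,0} = 3
G(13) = mex{3,2,0,1} = 4
G(14) = mex{4,3,1,2} = 0
G(15) = mex{0,2,2,0} = 1
G(16) = mex{1,3,3,1} = 0
G(17) = mex{0,4,2,0} = 1
G(18) = mex{1,0,3,1} = 2
G(19) = mex{2,1,4,2} = 0
G(20) = mex{0,0,0,3} = 1
G(21) = mex{1,1,1,2} = 0
G(22) = mex{0,2,0,3} = 1
G(23) = mex{1,0,1,4} = 2
G(24) = mex{2,1,2,0} = 3
G(25) = mex{3,0,0,1} = 2
G(26) = mex{2,1,1,0} = 3
G(27) = mex{3,2,0,1} = 4
P-positions are exactly the n with G(n) = 0.

0, 2, 5, 7, 14, 16, 19, 21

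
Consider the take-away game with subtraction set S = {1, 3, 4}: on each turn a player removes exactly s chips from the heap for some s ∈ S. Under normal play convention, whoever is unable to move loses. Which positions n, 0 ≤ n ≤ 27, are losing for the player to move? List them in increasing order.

G(0) = 0
G(1) = mex{0} = 1
G(2) = mex{1} = 0
G(3) = mex{0,0} = 1
G(4) = mex{1,1,0} = 2
G(5) = mex{2,0,1} = 3
G(6) = mex{3,1,0} = 2
G(7) = mex{2,2,1} = 0
G(8) = mex{0,3,2} = 1
G(9) = mex{1,2,3} = 0
G(10) = mex{0,0,2} = 1
G(11) = mex{1,1,0} = 2
G(12) = mex{2,0,1} = 3
G(13) = mex{3,1,0} = 2
G(14) = mex{2,2,1} = 0
G(15) = mex{0,3,2} = 1
G(16) = mex{1,2,3} = 0
G(17) = mex{0,0,2} = 1
G(18) = mex{1,1,0} = 2
G(19) = mex{2,0,1} = 3
G(20) = mex{3,1,0} = 2
G(21) = mex{2,2,1} = 0
G(22) = mex{0,3,2} = 1
G(23) = mex{1,2,3} = 0
G(24) = mex{0,0,2} = 1
G(25) = mex{1,1,0} = 2
G(26) = mex{2,0,1} = 3
G(27) = mex{3,1,0} = 2
P-positions are exactly the n with G(n) = 0.

0, 2, 7, 9, 14, 16, 21, 23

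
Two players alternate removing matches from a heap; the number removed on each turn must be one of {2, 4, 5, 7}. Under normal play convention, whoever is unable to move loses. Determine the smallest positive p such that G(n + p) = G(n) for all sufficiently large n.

n :  0  1  2  3  4  5  6  7  8  9 10 11 12 13 14 15 16 17 18 19
G :  0  0  1  1  2  2  3  3  4  0  0  1  1  2  2  3  3  4  0  0
G(n+9) = G(n) holds for n = 0,…,6 (a full window of length max(S) = 7), so the sequence is purely periodic with period 9.

9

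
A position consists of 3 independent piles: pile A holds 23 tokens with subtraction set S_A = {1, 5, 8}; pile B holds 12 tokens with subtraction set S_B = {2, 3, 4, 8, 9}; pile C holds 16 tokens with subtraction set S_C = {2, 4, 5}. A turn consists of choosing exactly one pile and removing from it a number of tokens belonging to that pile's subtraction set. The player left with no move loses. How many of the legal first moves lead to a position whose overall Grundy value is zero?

Pile A, S = {1, 5, 8}:
n :  0  1  2  3  4  5  6  7  8  9 10 11 12 13 14 15 16 17 18 19 20 21 22 23
G :  0  1  0  1  0  1  0  1  2  3  2  3  2  0  1  0  1  0  1  0  1  2  3  2
G_A(23) = 2.
Pile B, S = {2, 3, 4, 8, 9}:
n :  0  1  2  3  4  5  6  7  8  9 10 11 12
G :  0  0  1  1  2  2  0  0  1  1  2  2  0
G_B(12) = 0.
Pile C, S = {2, 4, 5}:
G(0) = 0
G(1) = mex{} = 0
G(2) = mex{0} = 1
G(3) = mex{0} = 1
G(4) = mex{1,0} = 2
G(5) = mex{1,0,0} = 2
G(6) = mex{2,1,0} = 3
G(7) = mex{2,1,1} = 0
G(8) = mex{3,2,1} = 0
G(9) = mex{0,2,2} = 1
G(10) = mex{0,3,2} = 1
G(11) = mex{1,0,3} = 2
G(12) = mex{1,0,0} = 2
G(13) = mex{2,1,0} = 3
G(14) = mex{2,1,1} = 0
G(15) = mex{3,2,1} = 0
G(16) = mex{0,2,2} = 1
G_C(16) = 1.
Combined Grundy value = 2 ⊕ 0 ⊕ 1 = 3.
A winning move leaves total XOR = 0, i.e. changes one component's Grundy value g to g ⊕ X where X is the current total.
Pile A: need g' = 2⊕3 = 1. Options: 23−1→G=3, 23−5→G=1, 23−8→G=0. Hits: 1.
Pile B: need g' = 0⊕3 = 3. Options: 12−2→G=2, 12−3→G=1, 12−4→G=1, 12−8→G=2, 12−9→G=1. Hits: 0.
Pile C: need g' = 1⊕3 = 2. Options: 16−2→G=0, 16−4→G=2, 16−5→G=2. Hits: 2.

3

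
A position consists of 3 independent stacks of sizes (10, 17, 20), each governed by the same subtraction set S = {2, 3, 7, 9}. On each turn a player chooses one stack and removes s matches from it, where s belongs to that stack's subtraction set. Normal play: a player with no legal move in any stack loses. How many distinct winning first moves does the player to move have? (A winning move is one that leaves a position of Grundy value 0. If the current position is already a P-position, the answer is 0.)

0

All stacks use S = {2, 3, 7, 9}:
G(0) = 0
G(1) = mex{} = 0
G(2) = mex{0} = 1
G(3) = mex{0,0} = 1
G(4) = mex{1,0} = 2
G(5) = mex{1,1} = 0
G(6) = mex{2,1} = 0
G(7) = mex{0,2,0} = 1
G(8) = mex{0,0,0} = 1
G(9) = mex{1,0,1,0} = 2
G(10) = mex{1,1,1,0} = 2
G(11) = mex{2,1,2,1} = 0
G(12) = mex{2,2,0,1} = 3
G(13) = mex{0,2,0,2} = 1
G(14) = mex{3,0,1,0} = 2
G(15) = mex{1,3,1,0} = 2
G(16) = mex{2,1,2,1} = 0
G(17) = mex{2,2,2,1} = 0
G(18) = mex{0,2,0,2} = 1
G(19) = mex{0,0,3,2} = 1
G(20) = mex{1,0,1,0} = 2
Stack A: G(10) = 2.
Stack B: G(17) = 0.
Stack C: G(20) = 2.
Combined Grundy value = 2 ⊕ 0 ⊕ 2 = 0.
A winning move leaves total XOR = 0, i.e. changes one component's Grundy value g to g ⊕ X where X is the current total.
Stack A: target g' = 2⊕0 = 2, but every legal move changes the Grundy value (mex property), so 0 moves.
Stack B: target g' = 0⊕0 = 0, but every legal move changes the Grundy value (mex property), so 0 moves.
Stack C: target g' = 2⊕0 = 2, but every legal move changes the Grundy value (mex property), so 0 moves.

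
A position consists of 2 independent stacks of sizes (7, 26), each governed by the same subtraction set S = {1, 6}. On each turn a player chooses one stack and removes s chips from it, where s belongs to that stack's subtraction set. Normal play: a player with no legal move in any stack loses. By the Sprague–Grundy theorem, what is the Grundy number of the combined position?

All stacks use S = {1, 6}:
G(0) = 0
G(1) = mex{0} = 1
G(2) = mex{1} = 0
G(3) = mex{0} = 1
G(4) = mex{1} = 0
G(5) = mex{0} = 1
G(6) = mex{1,0} = 2
G(7) = mex{2,1} = 0
G(8) = mex{0,0} = 1
G(9) = mex{1,1} = 0
G(10) = mex{0,0} = 1
G(11) = mex{1,1} = 0
G(12) = mex{0,2} = 1
G(13) = mex{1,0} = 2
G(14) = mex{2,1} = 0
G(15) = mex{0,0} = 1
G(16) = mex{1,1} = 0
G(17) = mex{0,0} = 1
G(18) = mex{1,1} = 0
G(19) = mex{0,2} = 1
G(20) = mex{1,0} = 2
G(21) = mex{2,1} = 0
G(22) = mex{0,0} = 1
G(23) = mex{1,1} = 0
G(24) = mex{0,0} = 1
G(25) = mex{1,1} = 0
G(26) = mex{0,2} = 1
Stack A: G(7) = 0.
Stack B: G(26) = 1.
Combined Grundy value = 0 ⊕ 1 = 1.

1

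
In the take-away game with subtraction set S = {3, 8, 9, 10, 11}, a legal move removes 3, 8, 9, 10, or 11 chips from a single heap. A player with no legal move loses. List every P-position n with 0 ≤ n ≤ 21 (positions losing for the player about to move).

n :  0  1  2  3  4  5  6  7  8  9 10 11 12 13 14 15 16 17 18 19 20 21
G :  0  0  0  1  1  1  0  0  2  1  1  3  2  2  2  3  3  3  4  0  0  0
P-positions are exactly the n with G(n) = 0.

0, 1, 2, 6, 7, 19, 20, 21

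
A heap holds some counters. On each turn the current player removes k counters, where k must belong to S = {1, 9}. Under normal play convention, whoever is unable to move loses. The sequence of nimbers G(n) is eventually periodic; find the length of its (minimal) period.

2

G(0) = 0
G(1) = mex{0} = 1
G(2) = mex{1} = 0
G(3) = mex{0} = 1
G(4) = mex{1} = 0
G(5) = mex{0} = 1
G(6) = mex{1} = 0
G(7) = mex{0} = 1
G(8) = mex{1} = 0
G(9) = mex{0,0} = 1
G(10) = mex{1,1} = 0
G(11) = mex{0,0} = 1
G(12) = mex{1,1} = 0
G(13) = mex{0,0} = 1
G(14) = mex{1,1} = 0
G(n+2) = G(n) holds for n = 0,…,8 (a full window of length max(S) = 9), so the sequence is purely periodic with period 2.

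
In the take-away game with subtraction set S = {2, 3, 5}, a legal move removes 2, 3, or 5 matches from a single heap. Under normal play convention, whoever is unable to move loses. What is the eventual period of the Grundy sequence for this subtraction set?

n :  0  1  2  3  4  5  6  7  8  9 10 11 12 13 14 15
G :  0  0  1  1  2  2  3  0  0  1  1  2  2  3  0  0
G(n+7) = G(n) holds for n = 0,…,4 (a full window of length max(S) = 5), so the sequence is purely periodic with period 7.

7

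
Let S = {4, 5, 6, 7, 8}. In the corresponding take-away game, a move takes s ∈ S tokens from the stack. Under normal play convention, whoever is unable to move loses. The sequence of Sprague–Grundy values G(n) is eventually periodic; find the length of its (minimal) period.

12

G(0) = 0
G(1) = mex{} = 0
G(2) = mex{} = 0
G(3) = mex{} = 0
G(4) = mex{0} = 1
G(5) = mex{0,0} = 1
G(6) = mex{0,0,0} = 1
G(7) = mex{0,0,0,0} = 1
G(8) = mex{1,0,0,0,0} = 2
G(9) = mex{1,1,0,0,0} = 2
G(10) = mex{1,1,1,0,0} = 2
G(11) = mex{1,1,1,1,0} = 2
G(12) = mex{2,1,1,1,1} = 0
G(13) = mex{2,2,1,1,1} = 0
G(14) = mex{2,2,2,1,1} = 0
G(15) = mex{2,2,2,2,1} = 0
G(16) = mex{0,2,2,2,2} = 1
G(17) = mex{0,0,2,2,2} = 1
G(18) = mex{0,0,0,2,2} = 1
G(19) = mex{0,0,0,0,2} = 1
G(20) = mex{1,0,0,0,0} = 2
G(21) = mex{1,1,0,0,0} = 2
G(22) = mex{1,1,1,0,0} = 2
G(23) = mex{1,1,1,1,0} = 2
G(24) = mex{2,1,1,1,1} = 0
G(25) = mex{2,2,1,1,1} = 0
G(n+12) = G(n) holds for n = 0,…,7 (a full window of length max(S) = 8), so the sequence is purely periodic with period 12.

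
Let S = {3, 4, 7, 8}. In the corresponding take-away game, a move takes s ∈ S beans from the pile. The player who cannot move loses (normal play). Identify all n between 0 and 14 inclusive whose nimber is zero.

0, 1, 2, 11, 12, 13

n :  0  1  2  3  4  5  6  7  8  9 10 11 12 13 14
G :  0  0  0  1  1  1  2  2  2  3  3  0  0  0  1
P-positions are exactly the n with G(n) = 0.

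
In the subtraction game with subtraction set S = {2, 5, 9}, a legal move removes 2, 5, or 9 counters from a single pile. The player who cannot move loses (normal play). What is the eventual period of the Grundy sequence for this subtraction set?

G(0) = 0
G(1) = mex{} = 0
G(2) = mex{0} = 1
G(3) = mex{0} = 1
G(4) = mex{1} = 0
G(5) = mex{1,0} = 2
G(6) = mex{0,0} = 1
G(7) = mex{2,1} = 0
G(8) = mex{1,1} = 0
G(9) = mex{0,0,0} = 1
G(10) = mex{0,2,0} = 1
G(11) = mex{1,1,1} = 0
G(12) = mex{1,0,1} = 2
G(13) = mex{0,0,0} = 1
G(14) = mex{2,1,2} = 0
G(15) = mex{1,1,1} = 0
G(16) = mex{0,0,0} = 1
G(17) = mex{0,2,0} = 1
G(n+7) = G(n) holds for n = 0,…,8 (a full window of length max(S) = 9), so the sequence is purely periodic with period 7.

7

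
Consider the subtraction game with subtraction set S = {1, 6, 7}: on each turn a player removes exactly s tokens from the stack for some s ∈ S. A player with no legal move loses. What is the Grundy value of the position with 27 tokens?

n :  0  1  2  3  4  5  6  7  8  9 10 11 12 13 14 15 16 17 18 19 20 21 22 23 24 25 26 27
G :  0  1  0  1  0  1  2  3  2  3  2  3  0  1  0  1  0  1  2  3  2  3  2  3  0  1  0  1

1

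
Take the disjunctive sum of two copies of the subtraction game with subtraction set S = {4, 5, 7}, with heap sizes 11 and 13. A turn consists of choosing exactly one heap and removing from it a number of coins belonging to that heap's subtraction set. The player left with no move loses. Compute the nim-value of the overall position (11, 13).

All heaps use S = {4, 5, 7}:
G(0) = 0
G(1) = mex{} = 0
G(2) = mex{} = 0
G(3) = mex{} = 0
G(4) = mex{0} = 1
G(5) = mex{0,0} = 1
G(6) = mex{0,0} = 1
G(7) = mex{0,0,0} = 1
G(8) = mex{1,0,0} = 2
G(9) = mex{1,1,0} = 2
G(10) = mex{1,1,0} = 2
G(11) = mex{1,1,1} = 0
G(12) = mex{2,1,1} = 0
G(13) = mex{2,2,1} = 0
Heap A: G(11) = 0.
Heap B: G(13) = 0.
Combined Grundy value = 0 ⊕ 0 = 0.

0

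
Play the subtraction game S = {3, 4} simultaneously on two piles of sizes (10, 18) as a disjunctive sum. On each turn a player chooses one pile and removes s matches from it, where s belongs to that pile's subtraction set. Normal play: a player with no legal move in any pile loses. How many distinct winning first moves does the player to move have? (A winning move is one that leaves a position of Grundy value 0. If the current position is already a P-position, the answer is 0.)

0

All piles use S = {3, 4}:
n :  0  1  2  3  4  5  6  7  8  9 10 11 12 13 14 15 16 17 18
G :  0  0  0  1  1  1  2  0  0  0  1  1  1  2  0  0  0  1  1
Pile A: G(10) = 1.
Pile B: G(18) = 1.
Combined Grundy value = 1 ⊕ 1 = 0.
A winning move leaves total XOR = 0, i.e. changes one component's Grundy value g to g ⊕ X where X is the current total.
Pile A: target g' = 1⊕0 = 1, but every legal move changes the Grundy value (mex property), so 0 moves.
Pile B: target g' = 1⊕0 = 1, but every legal move changes the Grundy value (mex property), so 0 moves.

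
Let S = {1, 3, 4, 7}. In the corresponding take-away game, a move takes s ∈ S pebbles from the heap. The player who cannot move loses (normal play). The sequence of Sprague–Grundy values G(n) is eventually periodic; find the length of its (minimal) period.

G(0) = 0
G(1) = mex{0} = 1
G(2) = mex{1} = 0
G(3) = mex{0,0} = 1
G(4) = mex{1,1,0} = 2
G(5) = mex{2,0,1} = 3
G(6) = mex{3,1,0} = 2
G(7) = mex{2,2,1,0} = 3
G(8) = mex{3,3,2,1} = 0
G(9) = mex{0,2,3,0} = 1
G(10) = mex{1,3,2,1} = 0
G(11) = mex{0,0,3,2} = 1
G(12) = mex{1,1,0,3} = 2
G(13) = mex{2,0,1,2} = 3
G(14) = mex{3,1,0,3} = 2
G(15) = mex{2,2,1,0} = 3
G(16) = mex{3,3,2,1} = 0
G(17) = mex{0,2,3,0} = 1
G(n+8) = G(n) holds for n = 0,…,6 (a full window of length max(S) = 7), so the sequence is purely periodic with period 8.

8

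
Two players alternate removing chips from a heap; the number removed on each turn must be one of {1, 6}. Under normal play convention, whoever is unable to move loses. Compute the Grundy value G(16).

G(0) = 0
G(1) = mex{0} = 1
G(2) = mex{1} = 0
G(3) = mex{0} = 1
G(4) = mex{1} = 0
G(5) = mex{0} = 1
G(6) = mex{1,0} = 2
G(7) = mex{2,1} = 0
G(8) = mex{0,0} = 1
G(9) = mex{1,1} = 0
G(10) = mex{0,0} = 1
G(11) = mex{1,1} = 0
G(12) = mex{0,2} = 1
G(13) = mex{1,0} = 2
G(14) = mex{2,1} = 0
G(15) = mex{0,0} = 1
G(16) = mex{1,1} = 0

0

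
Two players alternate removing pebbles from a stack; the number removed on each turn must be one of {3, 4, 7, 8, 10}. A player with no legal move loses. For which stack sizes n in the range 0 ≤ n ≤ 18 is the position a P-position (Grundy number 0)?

0, 1, 2, 13, 14, 15

n :  0  1  2  3  4  5  6  7  8  9 10 11 12 13 14 15 16 17 18
G :  0  0  0  1  1  1  2  2  2  3  3  3  4  0  0  0  1  1  1
P-positions are exactly the n with G(n) = 0.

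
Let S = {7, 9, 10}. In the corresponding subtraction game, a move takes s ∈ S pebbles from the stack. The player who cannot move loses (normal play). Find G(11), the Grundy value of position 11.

1

G(0) = 0
G(1) = mex{} = 0
G(2) = mex{} = 0
G(3) = mex{} = 0
G(4) = mex{} = 0
G(5) = mex{} = 0
G(6) = mex{} = 0
G(7) = mex{0} = 1
G(8) = mex{0} = 1
G(9) = mex{0,0} = 1
G(10) = mex{0,0,0} = 1
G(11) = mex{0,0,0} = 1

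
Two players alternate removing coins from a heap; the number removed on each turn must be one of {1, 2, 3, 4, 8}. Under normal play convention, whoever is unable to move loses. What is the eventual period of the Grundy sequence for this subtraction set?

G(0) = 0
G(1) = mex{0} = 1
G(2) = mex{1,0} = 2
G(3) = mex{2,1,0} = 3
G(4) = mex{3,2,1,0} = 4
G(5) = mex{4,3,2,1} = 0
G(6) = mex{0,4,3,2} = 1
G(7) = mex{1,0,4,3} = 2
G(8) = mex{2,1,0,4,0} = 3
G(9) = mex{3,2,1,0,1} = 4
G(10) = mex{4,3,2,1,2} = 0
G(11) = mex{0,4,3,2,3} = 1
G(12) = mex{1,0,4,3,4} = 2
G(13) = mex{2,1,0,4,0} = 3
G(14) = mex{3,2,1,0,1} = 4
G(n+5) = G(n) holds for n = 0,…,7 (a full window of length max(S) = 8), so the sequence is purely periodic with period 5.

5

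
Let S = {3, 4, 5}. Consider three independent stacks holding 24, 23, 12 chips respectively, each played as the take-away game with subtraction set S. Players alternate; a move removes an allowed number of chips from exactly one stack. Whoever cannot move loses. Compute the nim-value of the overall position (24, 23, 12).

All stacks use S = {3, 4, 5}:
n :  0  1  2  3  4  5  6  7  8  9 10 11 12 13 14 15 16 17 18 19 20 21 22 23 24
G :  0  0  0  1  1  1  2  2  0  0  0  1  1  1  2  2  0  0  0  1  1  1  2  2  0
Stack A: G(24) = 0.
Stack B: G(23) = 2.
Stack C: G(12) = 1.
Combined Grundy value = 0 ⊕ 2 ⊕ 1 = 3.

3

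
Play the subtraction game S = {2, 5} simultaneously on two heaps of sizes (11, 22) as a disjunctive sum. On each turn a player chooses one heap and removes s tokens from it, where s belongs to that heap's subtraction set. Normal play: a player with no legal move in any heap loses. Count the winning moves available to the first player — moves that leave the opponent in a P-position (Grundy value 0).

All heaps use S = {2, 5}:
n :  0  1  2  3  4  5  6  7  8  9 10 11 12 13 14 15 16 17 18 19 20 21 22
G :  0  0  1  1  0  2  1  0  0  1  1  0  2  1  0  0  1  1  0  2  1  0  0
Heap A: G(11) = 0.
Heap B: G(22) = 0.
Combined Grundy value = 0 ⊕ 0 = 0.
A winning move leaves total XOR = 0, i.e. changes one component's Grundy value g to g ⊕ X where X is the current total.
Heap A: target g' = 0⊕0 = 0, but every legal move changes the Grundy value (mex property), so 0 moves.
Heap B: target g' = 0⊕0 = 0, but every legal move changes the Grundy value (mex property), so 0 moves.

0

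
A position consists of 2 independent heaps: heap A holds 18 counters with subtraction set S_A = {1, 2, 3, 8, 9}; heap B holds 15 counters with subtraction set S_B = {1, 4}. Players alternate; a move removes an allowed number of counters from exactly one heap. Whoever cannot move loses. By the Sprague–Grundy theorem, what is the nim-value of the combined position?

Heap A, S = {1, 2, 3, 8, 9}:
G(0) = 0
G(1) = mex{0} = 1
G(2) = mex{1,0} = 2
G(3) = mex{2,1,0} = 3
G(4) = mex{3,2,1} = 0
G(5) = mex{0,3,2} = 1
G(6) = mex{1,0,3} = 2
G(7) = mex{2,1,0} = 3
G(8) = mex{3,2,1,0} = 4
G(9) = mex{4,3,2,1,0} = 5
G(10) = mex{5,4,3,2,1} = 0
G(11) = mex{0,5,4,3,2} = 1
G(12) = mex{1,0,5,0,3} = 2
G(13) = mex{2,1,0,1,0} = 3
G(14) = mex{3,2,1,2,1} = 0
G(15) = mex{0,3,2,3,2} = 1
G(16) = mex{1,0,3,4,3} = 2
G(17) = mex{2,1,0,5,4} = 3
G(18) = mex{3,2,1,0,5} = 4
G_A(18) = 4.
Heap B, S = {1, 4}:
n :  0  1  2  3  4  5  6  7  8  9 10 11 12 13 14 15
G :  0  1  0  1  2  0  1  0  1  2  0  1  0  1  2  0
G_B(15) = 0.
Combined Grundy value = 4 ⊕ 0 = 4.

4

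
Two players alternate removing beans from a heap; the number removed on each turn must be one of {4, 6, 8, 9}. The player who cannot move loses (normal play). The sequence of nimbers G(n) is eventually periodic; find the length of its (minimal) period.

n :  0  1  2  3  4  5  6  7  8  9 10 11 12 13 14 15 16 17 18 19 20 21 22 23 24 25 26 27
G :  0  0  0  0  1  1  1  1  2  2  2  2  3  0  0  0  0  1  1  1  1  2  2  2  2  3  0  0
G(n+13) = G(n) holds for n = 0,…,8 (a full window of length max(S) = 9), so the sequence is purely periodic with period 13.

13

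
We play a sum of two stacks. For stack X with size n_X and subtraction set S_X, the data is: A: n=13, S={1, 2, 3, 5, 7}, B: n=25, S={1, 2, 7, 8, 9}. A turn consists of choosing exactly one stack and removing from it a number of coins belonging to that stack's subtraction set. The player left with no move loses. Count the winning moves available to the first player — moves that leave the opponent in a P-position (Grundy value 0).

3

Stack A, S = {1, 2, 3, 5, 7}:
G(0) = 0
G(1) = mex{0} = 1
G(2) = mex{1,0} = 2
G(3) = mex{2,1,0} = 3
G(4) = mex{3,2,1} = 0
G(5) = mex{0,3,2,0} = 1
G(6) = mex{1,0,3,1} = 2
G(7) = mex{2,1,0,2,0} = 3
G(8) = mex{3,2,1,3,1} = 0
G(9) = mex{0,3,2,0,2} = 1
G(10) = mex{1,0,3,1,3} = 2
G(11) = mex{2,1,0,2,0} = 3
G(12) = mex{3,2,1,3,1} = 0
G(13) = mex{0,3,2,0,2} = 1
G_A(13) = 1.
Stack B, S = {1, 2, 7, 8, 9}:
n :  0  1  2  3  4  5  6  7  8  9 10 11 12 13 14 15 16 17 18 19 20 21 22 23 24 25
G :  0  1  2  0  1  2  0  1  2  3  4  5  3  4  5  3  0  1  2  0  1  2  0  1  2  3
G_B(25) = 3.
Combined Grundy value = 1 ⊕ 3 = 2.
A winning move leaves total XOR = 0, i.e. changes one component's Grundy value g to g ⊕ X where X is the current total.
Stack A: need g' = 1⊕2 = 3. Options: 13−1→G=0, 13−2→G=3, 13−3→G=2, 13−5→G=0, 13−7→G=2. Hits: 1.
Stack B: need g' = 3⊕2 = 1. Options: 25−1→G=2, 25−2→G=1, 25−7→G=2, 25−8→G=1, 25−9→G=0. Hits: 2.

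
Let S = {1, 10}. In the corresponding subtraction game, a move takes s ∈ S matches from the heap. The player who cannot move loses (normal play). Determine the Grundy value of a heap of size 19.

0

n :  0  1  2  3  4  5  6  7  8  9 10 11 12 13 14 15 16 17 18 19
G :  0  1  0  1  0  1  0  1  0  1  2  0  1  0  1  0  1  0  1  0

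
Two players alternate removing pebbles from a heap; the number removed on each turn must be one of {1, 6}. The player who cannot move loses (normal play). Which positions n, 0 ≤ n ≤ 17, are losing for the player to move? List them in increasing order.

G(0) = 0
G(1) = mex{0} = 1
G(2) = mex{1} = 0
G(3) = mex{0} = 1
G(4) = mex{1} = 0
G(5) = mex{0} = 1
G(6) = mex{1,0} = 2
G(7) = mex{2,1} = 0
G(8) = mex{0,0} = 1
G(9) = mex{1,1} = 0
G(10) = mex{0,0} = 1
G(11) = mex{1,1} = 0
G(12) = mex{0,2} = 1
G(13) = mex{1,0} = 2
G(14) = mex{2,1} = 0
G(15) = mex{0,0} = 1
G(16) = mex{1,1} = 0
G(17) = mex{0,0} = 1
P-positions are exactly the n with G(n) = 0.

0, 2, 4, 7, 9, 11, 14, 16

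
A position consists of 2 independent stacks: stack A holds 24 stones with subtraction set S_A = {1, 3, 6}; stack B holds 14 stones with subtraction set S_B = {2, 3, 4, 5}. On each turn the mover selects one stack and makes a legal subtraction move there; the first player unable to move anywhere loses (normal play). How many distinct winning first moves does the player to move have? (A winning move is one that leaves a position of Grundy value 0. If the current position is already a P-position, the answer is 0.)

3

Stack A, S = {1, 3, 6}:
n :  0  1  2  3  4  5  6  7  8  9 10 11 12 13 14 15 16 17 18 19 20 21 22 23 24
G :  0  1  0  1  0  1  2  3  2  0  1  0  1  0  1  2  3  2  0  1  0  1  0  1  2
G_A(24) = 2.
Stack B, S = {2, 3, 4, 5}:
n :  0  1  2  3  4  5  6  7  8  9 10 11 12 13 14
G :  0  0  1  1  2  2  3  0  0  1  1  2  2  3  0
G_B(14) = 0.
Combined Grundy value = 2 ⊕ 0 = 2.
A winning move leaves total XOR = 0, i.e. changes one component's Grundy value g to g ⊕ X where X is the current total.
Stack A: need g' = 2⊕2 = 0. Options: 24−1→G=1, 24−3→G=1, 24−6→G=0. Hits: 1.
Stack B: need g' = 0⊕2 = 2. Options: 14−2→G=2, 14−3→G=2, 14−4→G=1, 14−5→G=1. Hits: 2.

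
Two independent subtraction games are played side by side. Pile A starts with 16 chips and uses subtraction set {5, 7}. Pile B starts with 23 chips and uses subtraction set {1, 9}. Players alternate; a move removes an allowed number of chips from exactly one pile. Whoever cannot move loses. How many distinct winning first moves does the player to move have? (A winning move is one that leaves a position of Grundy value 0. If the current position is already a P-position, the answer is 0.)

Pile A, S = {5, 7}:
G(0) = 0
G(1) = mex{} = 0
G(2) = mex{} = 0
G(3) = mex{} = 0
G(4) = mex{} = 0
G(5) = mex{0} = 1
G(6) = mex{0} = 1
G(7) = mex{0,0} = 1
G(8) = mex{0,0} = 1
G(9) = mex{0,0} = 1
G(10) = mex{1,0} = 2
G(11) = mex{1,0} = 2
G(12) = mex{1,1} = 0
G(13) = mex{1,1} = 0
G(14) = mex{1,1} = 0
G(15) = mex{2,1} = 0
G(16) = mex{2,1} = 0
G_A(16) = 0.
Pile B, S = {1, 9}:
G(0) = 0
G(1) = mex{0} = 1
G(2) = mex{1} = 0
G(3) = mex{0} = 1
G(4) = mex{1} = 0
G(5) = mex{0} = 1
G(6) = mex{1} = 0
G(7) = mex{0} = 1
G(8) = mex{1} = 0
G(9) = mex{0,0} = 1
G(10) = mex{1,1} = 0
G(11) = mex{0,0} = 1
G(12) = mex{1,1} = 0
G(13) = mex{0,0} = 1
G(14) = mex{1,1} = 0
G(15) = mex{0,0} = 1
G(16) = mex{1,1} = 0
G(17) = mex{0,0} = 1
G(18) = mex{1,1} = 0
G(19) = mex{0,0} = 1
G(20) = mex{1,1} = 0
G(21) = mex{0,0} = 1
G(22) = mex{1,1} = 0
G(23) = mex{0,0} = 1
G_B(23) = 1.
Combined Grundy value = 0 ⊕ 1 = 1.
A winning move leaves total XOR = 0, i.e. changes one component's Grundy value g to g ⊕ X where X is the current total.
Pile A: need g' = 0⊕1 = 1. Options: 16−5→G=2, 16−7→G=1. Hits: 1.
Pile B: need g' = 1⊕1 = 0. Options: 23−1→G=0, 23−9→G=0. Hits: 2.

3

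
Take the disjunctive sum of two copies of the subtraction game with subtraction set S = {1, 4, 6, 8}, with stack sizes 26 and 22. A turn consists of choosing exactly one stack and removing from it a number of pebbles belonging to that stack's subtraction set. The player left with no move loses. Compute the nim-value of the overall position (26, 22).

3

All stacks use S = {1, 4, 6, 8}:
G(0) = 0
G(1) = mex{0} = 1
G(2) = mex{1} = 0
G(3) = mex{0} = 1
G(4) = mex{1,0} = 2
G(5) = mex{2,1} = 0
G(6) = mex{0,0,0} = 1
G(7) = mex{1,1,1} = 0
G(8) = mex{0,2,0,0} = 1
G(9) = mex{1,0,1,1} = 2
G(10) = mex{2,1,2,0} = 3
G(11) = mex{3,0,0,1} = 2
G(12) = mex{2,1,1,2} = 0
G(13) = mex{0,2,0,0} = 1
G(14) = mex{1,3,1,1} = 0
G(15) = mex{0,2,2,0} = 1
G(16) = mex{1,0,3,1} = 2
G(17) = mex{2,1,2,2} = 0
G(18) = mex{0,0,0,3} = 1
G(19) = mex{1,1,1,2} = 0
G(20) = mex{0,2,0,0} = 1
G(21) = mex{1,0,1,1} = 2
G(22) = mex{2,1,2,0} = 3
G(23) = mex{3,0,0,1} = 2
G(24) = mex{2,1,1,2} = 0
G(25) = mex{0,2,0,0} = 1
G(26) = mex{1,3,1,1} = 0
Stack A: G(26) = 0.
Stack B: G(22) = 3.
Combined Grundy value = 0 ⊕ 3 = 3.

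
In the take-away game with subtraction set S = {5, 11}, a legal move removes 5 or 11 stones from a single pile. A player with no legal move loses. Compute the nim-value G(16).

0

G(0) = 0
G(1) = mex{} = 0
G(2) = mex{} = 0
G(3) = mex{} = 0
G(4) = mex{} = 0
G(5) = mex{0} = 1
G(6) = mex{0} = 1
G(7) = mex{0} = 1
G(8) = mex{0} = 1
G(9) = mex{0} = 1
G(10) = mex{1} = 0
G(11) = mex{1,0} = 2
G(12) = mex{1,0} = 2
G(13) = mex{1,0} = 2
G(14) = mex{1,0} = 2
G(15) = mex{0,0} = 1
G(16) = mex{2,1} = 0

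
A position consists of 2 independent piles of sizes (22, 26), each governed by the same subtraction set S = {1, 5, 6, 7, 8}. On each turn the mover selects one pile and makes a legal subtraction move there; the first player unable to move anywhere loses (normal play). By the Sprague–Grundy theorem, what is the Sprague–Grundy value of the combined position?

All piles use S = {1, 5, 6, 7, 8}:
G(0) = 0
G(1) = mex{0} = 1
G(2) = mex{1} = 0
G(3) = mex{0} = 1
G(4) = mex{1} = 0
G(5) = mex{0,0} = 1
G(6) = mex{1,1,0} = 2
G(7) = mex{2,0,1,0} = 3
G(8) = mex{3,1,0,1,0} = 2
G(9) = mex{2,0,1,0,1} = 3
G(10) = mex{3,1,0,1,0} = 2
G(11) = mex{2,2,1,0,1} = 3
G(12) = mex{3,3,2,1,0} = 4
G(13) = mex{4,2,3,2,1} = 0
G(14) = mex{0,3,2,3,2} = 1
G(15) = mex{1,2,3,2,3} = 0
G(16) = mex{0,3,2,3,2} = 1
G(17) = mex{1,4,3,2,3} = 0
G(18) = mex{0,0,4,3,2} = 1
G(19) = mex{1,1,0,4,3} = 2
G(20) = mex{2,0,1,0,4} = 3
G(21) = mex{3,1,0,1,0} = 2
G(22) = mex{2,0,1,0,1} = 3
G(23) = mex{3,1,0,1,0} = 2
G(24) = mex{2,2,1,0,1} = 3
G(25) = mex{3,3,2,1,0} = 4
G(26) = mex{4,2,3,2,1} = 0
Pile A: G(22) = 3.
Pile B: G(26) = 0.
Combined Grundy value = 3 ⊕ 0 = 3.

3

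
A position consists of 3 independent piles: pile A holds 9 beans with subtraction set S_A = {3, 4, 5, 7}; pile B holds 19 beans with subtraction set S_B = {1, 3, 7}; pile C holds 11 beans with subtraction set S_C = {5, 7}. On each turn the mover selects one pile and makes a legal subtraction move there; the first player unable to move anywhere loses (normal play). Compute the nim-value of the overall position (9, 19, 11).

Pile A, S = {3, 4, 5, 7}:
G(0) = 0
G(1) = mex{} = 0
G(2) = mex{} = 0
G(3) = mex{0} = 1
G(4) = mex{0,0} = 1
G(5) = mex{0,0,0} = 1
G(6) = mex{1,0,0} = 2
G(7) = mex{1,1,0,0} = 2
G(8) = mex{1,1,1,0} = 2
G(9) = mex{2,1,1,0} = 3
G_A(9) = 3.
Pile B, S = {1, 3, 7}:
G(0) = 0
G(1) = mex{0} = 1
G(2) = mex{1} = 0
G(3) = mex{0,0} = 1
G(4) = mex{1,1} = 0
G(5) = mex{0,0} = 1
G(6) = mex{1,1} = 0
G(7) = mex{0,0,0} = 1
G(8) = mex{1,1,1} = 0
G(9) = mex{0,0,0} = 1
G(10) = mex{1,1,1} = 0
G(11) = mex{0,0,0} = 1
G(12) = mex{1,1,1} = 0
G(13) = mex{0,0,0} = 1
G(14) = mex{1,1,1} = 0
G(15) = mex{0,0,0} = 1
G(16) = mex{1,1,1} = 0
G(17) = mex{0,0,0} = 1
G(18) = mex{1,1,1} = 0
G(19) = mex{0,0,0} = 1
G_B(19) = 1.
Pile C, S = {5, 7}:
G(0) = 0
G(1) = mex{} = 0
G(2) = mex{} = 0
G(3) = mex{} = 0
G(4) = mex{} = 0
G(5) = mex{0} = 1
G(6) = mex{0} = 1
G(7) = mex{0,0} = 1
G(8) = mex{0,0} = 1
G(9) = mex{0,0} = 1
G(10) = mex{1,0} = 2
G(11) = mex{1,0} = 2
G_C(11) = 2.
Combined Grundy value = 3 ⊕ 1 ⊕ 2 = 0.

0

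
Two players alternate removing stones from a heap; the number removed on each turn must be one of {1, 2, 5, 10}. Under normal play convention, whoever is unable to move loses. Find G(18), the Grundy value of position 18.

n :  0  1  2  3  4  5  6  7  8  9 10 11 12 13 14 15 16 17 18
G :  0  1  2  0  1  2  0  1  2  0  1  2  0  1  2  0  1  2  0

0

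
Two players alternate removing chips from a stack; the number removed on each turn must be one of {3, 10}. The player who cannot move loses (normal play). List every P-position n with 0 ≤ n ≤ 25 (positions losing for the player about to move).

0, 1, 2, 6, 7, 8, 13, 14, 15, 19, 20, 21

G(0) = 0
G(1) = mex{} = 0
G(2) = mex{} = 0
G(3) = mex{0} = 1
G(4) = mex{0} = 1
G(5) = mex{0} = 1
G(6) = mex{1} = 0
G(7) = mex{1} = 0
G(8) = mex{1} = 0
G(9) = mex{0} = 1
G(10) = mex{0,0} = 1
G(11) = mex{0,0} = 1
G(12) = mex{1,0} = 2
G(13) = mex{1,1} = 0
G(14) = mex{1,1} = 0
G(15) = mex{2,1} = 0
G(16) = mex{0,0} = 1
G(17) = mex{0,0} = 1
G(18) = mex{0,0} = 1
G(19) = mex{1,1} = 0
G(20) = mex{1,1} = 0
G(21) = mex{1,1} = 0
G(22) = mex{0,2} = 1
G(23) = mex{0,0} = 1
G(24) = mex{0,0} = 1
G(25) = mex{1,0} = 2
P-positions are exactly the n with G(n) = 0.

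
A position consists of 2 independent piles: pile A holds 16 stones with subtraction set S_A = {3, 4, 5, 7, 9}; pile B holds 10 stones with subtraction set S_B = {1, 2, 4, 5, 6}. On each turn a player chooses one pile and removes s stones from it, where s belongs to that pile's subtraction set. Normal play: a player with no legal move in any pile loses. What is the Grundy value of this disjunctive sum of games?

Pile A, S = {3, 4, 5, 7, 9}:
G(0) = 0
G(1) = mex{} = 0
G(2) = mex{} = 0
G(3) = mex{0} = 1
G(4) = mex{0,0} = 1
G(5) = mex{0,0,0} = 1
G(6) = mex{1,0,0} = 2
G(7) = mex{1,1,0,0} = 2
G(8) = mex{1,1,1,0} = 2
G(9) = mex{2,1,1,0,0} = 3
G(10) = mex{2,2,1,1,0} = 3
G(11) = mex{2,2,2,1,0} = 3
G(12) = mex{3,2,2,1,1} = 0
G(13) = mex{3,3,2,2,1} = 0
G(14) = mex{3,3,3,2,1} = 0
G(15) = mex{0,3,3,2,2} = 1
G(16) = mex{0,0,3,3,2} = 1
G_A(16) = 1.
Pile B, S = {1, 2, 4, 5, 6}:
G(0) = 0
G(1) = mex{0} = 1
G(2) = mex{1,0} = 2
G(3) = mex{2,1} = 0
G(4) = mex{0,2,0} = 1
G(5) = mex{1,0,1,0} = 2
G(6) = mex{2,1,2,1,0} = 3
G(7) = mex{3,2,0,2,1} = 4
G(8) = mex{4,3,1,0,2} = 5
G(9) = mex{5,4,2,1,0} = 3
G(10) = mex{3,5,3,2,1} = 0
G_B(10) = 0.
Combined Grundy value = 1 ⊕ 0 = 1.

1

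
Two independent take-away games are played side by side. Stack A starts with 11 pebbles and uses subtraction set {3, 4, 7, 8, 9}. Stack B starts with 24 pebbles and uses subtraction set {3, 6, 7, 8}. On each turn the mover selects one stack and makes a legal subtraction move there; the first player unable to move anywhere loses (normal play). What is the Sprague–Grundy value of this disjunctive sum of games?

3

Stack A, S = {3, 4, 7, 8, 9}:
G(0) = 0
G(1) = mex{} = 0
G(2) = mex{} = 0
G(3) = mex{0} = 1
G(4) = mex{0,0} = 1
G(5) = mex{0,0} = 1
G(6) = mex{1,0} = 2
G(7) = mex{1,1,0} = 2
G(8) = mex{1,1,0,0} = 2
G(9) = mex{2,1,0,0,0} = 3
G(10) = mex{2,2,1,0,0} = 3
G(11) = mex{2,2,1,1,0} = 3
G_A(11) = 3.
Stack B, S = {3, 6, 7, 8}:
G(0) = 0
G(1) = mex{} = 0
G(2) = mex{} = 0
G(3) = mex{0} = 1
G(4) = mex{0} = 1
G(5) = mex{0} = 1
G(6) = mex{1,0} = 2
G(7) = mex{1,0,0} = 2
G(8) = mex{1,0,0,0} = 2
G(9) = mex{2,1,0,0} = 3
G(10) = mex{2,1,1,0} = 3
G(11) = mex{2,1,1,1} = 0
G(12) = mex{3,2,1,1} = 0
G(13) = mex{3,2,2,1} = 0
G(14) = mex{0,2,2,2} = 1
G(15) = mex{0,3,2,2} = 1
G(16) = mex{0,3,3,2} = 1
G(17) = mex{1,0,3,3} = 2
G(18) = mex{1,0,0,3} = 2
G(19) = mex{1,0,0,0} = 2
G(20) = mex{2,1,0,0} = 3
G(21) = mex{2,1,1,0} = 3
G(22) = mex{2,1,1,1} = 0
G(23) = mex{3,2,1,1} = 0
G(24) = mex{3,2,2,1} = 0
G_B(24) = 0.
Combined Grundy value = 3 ⊕ 0 = 3.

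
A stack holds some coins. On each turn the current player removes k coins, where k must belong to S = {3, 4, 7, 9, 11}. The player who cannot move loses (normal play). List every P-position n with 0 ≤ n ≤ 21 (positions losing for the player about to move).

0, 1, 2, 14, 15, 16

G(0) = 0
G(1) = mex{} = 0
G(2) = mex{} = 0
G(3) = mex{0} = 1
G(4) = mex{0,0} = 1
G(5) = mex{0,0} = 1
G(6) = mex{1,0} = 2
G(7) = mex{1,1,0} = 2
G(8) = mex{1,1,0} = 2
G(9) = mex{2,1,0,0} = 3
G(10) = mex{2,2,1,0} = 3
G(11) = mex{2,2,1,0,0} = 3
G(12) = mex{3,2,1,1,0} = 4
G(13) = mex{3,3,2,1,0} = 4
G(14) = mex{3,3,2,1,1} = 0
G(15) = mex{4,3,2,2,1} = 0
G(16) = mex{4,4,3,2,1} = 0
G(17) = mex{0,4,3,2,2} = 1
G(18) = mex{0,0,3,3,2} = 1
G(19) = mex{0,0,4,3,2} = 1
G(20) = mex{1,0,4,3,3} = 2
G(21) = mex{1,1,0,4,3} = 2
P-positions are exactly the n with G(n) = 0.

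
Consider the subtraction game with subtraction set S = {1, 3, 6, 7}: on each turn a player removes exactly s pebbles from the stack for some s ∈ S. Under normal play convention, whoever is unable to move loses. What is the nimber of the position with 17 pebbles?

1

G(0) = 0
G(1) = mex{0} = 1
G(2) = mex{1} = 0
G(3) = mex{0,0} = 1
G(4) = mex{1,1} = 0
G(5) = mex{0,0} = 1
G(6) = mex{1,1,0} = 2
G(7) = mex{2,0,1,0} = 3
G(8) = mex{3,1,0,1} = 2
G(9) = mex{2,2,1,0} = 3
G(10) = mex{3,3,0,1} = 2
G(11) = mex{2,2,1,0} = 3
G(12) = mex{3,3,2,1} = 0
G(13) = mex{0,2,3,2} = 1
G(14) = mex{1,3,2,3} = 0
G(15) = mex{0,0,3,2} = 1
G(16) = mex{1,1,2,3} = 0
G(17) = mex{0,0,3,2} = 1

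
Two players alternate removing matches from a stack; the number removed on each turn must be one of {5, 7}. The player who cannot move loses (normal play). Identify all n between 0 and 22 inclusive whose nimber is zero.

0, 1, 2, 3, 4, 12, 13, 14, 15, 16

G(0) = 0
G(1) = mex{} = 0
G(2) = mex{} = 0
G(3) = mex{} = 0
G(4) = mex{} = 0
G(5) = mex{0} = 1
G(6) = mex{0} = 1
G(7) = mex{0,0} = 1
G(8) = mex{0,0} = 1
G(9) = mex{0,0} = 1
G(10) = mex{1,0} = 2
G(11) = mex{1,0} = 2
G(12) = mex{1,1} = 0
G(13) = mex{1,1} = 0
G(14) = mex{1,1} = 0
G(15) = mex{2,1} = 0
G(16) = mex{2,1} = 0
G(17) = mex{0,2} = 1
G(18) = mex{0,2} = 1
G(19) = mex{0,0} = 1
G(20) = mex{0,0} = 1
G(21) = mex{0,0} = 1
G(22) = mex{1,0} = 2
P-positions are exactly the n with G(n) = 0.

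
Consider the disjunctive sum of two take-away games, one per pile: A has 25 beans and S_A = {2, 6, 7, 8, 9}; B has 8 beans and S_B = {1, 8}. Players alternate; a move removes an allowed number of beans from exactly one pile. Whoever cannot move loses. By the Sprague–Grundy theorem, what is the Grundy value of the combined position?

1

Pile A, S = {2, 6, 7, 8, 9}:
n :  0  1  2  3  4  5  6  7  8  9 10 11 12 13 14 15 16 17 18 19 20 21 22 23 24 25
G :  0  0  1  1  0  0  1  1  2  2  3  3  2  2  3  0  0  1  1  0  0  1  1  2  2  3
G_A(25) = 3.
Pile B, S = {1, 8}:
n : 0 1 2 3 4 5 6 7 8
G : 0 1 0 1 0 1 0 1 2
G_B(8) = 2.
Combined Grundy value = 3 ⊕ 2 = 1.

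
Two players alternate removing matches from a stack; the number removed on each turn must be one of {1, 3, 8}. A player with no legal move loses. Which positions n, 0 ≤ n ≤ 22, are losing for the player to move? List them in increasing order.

0, 2, 4, 6, 11, 13, 15, 17, 22

n :  0  1  2  3  4  5  6  7  8  9 10 11 12 13 14 15 16 17 18 19 20 21 22
G :  0  1  0  1  0  1  0  1  2  3  2  0  1  0  1  0  1  0  1  2  3  2  0
P-positions are exactly the n with G(n) = 0.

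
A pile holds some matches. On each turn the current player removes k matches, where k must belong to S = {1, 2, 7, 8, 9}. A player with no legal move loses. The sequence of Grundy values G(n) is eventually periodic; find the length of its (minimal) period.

16

n :  0  1  2  3  4  5  6  7  8  9 10 11 12 13 14 15 16 17 18 19 20 21 22 23 24 25 26 27 28 29 30 31 32 33
G :  0  1  2  0  1  2  0  1  2  3  4  5  3  4  5  3  0  1  2  0  1  2  0  1  2  3  4  5  3  4  5  3  0  1
G(n+16) = G(n) holds for n = 0,…,8 (a full window of length max(S) = 9), so the sequence is purely periodic with period 16.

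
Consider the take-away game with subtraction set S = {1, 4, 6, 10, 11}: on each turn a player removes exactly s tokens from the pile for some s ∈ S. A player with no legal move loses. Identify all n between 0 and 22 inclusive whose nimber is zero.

0, 2, 5, 7, 14, 19, 21

n :  0  1  2  3  4  5  6  7  8  9 10 11 12 13 14 15 16 17 18 19 20 21 22
G :  0  1  0  1  2  0  1  0  1  2  3  2  3  4  0  1  2  3  2  0  1  0  1
P-positions are exactly the n with G(n) = 0.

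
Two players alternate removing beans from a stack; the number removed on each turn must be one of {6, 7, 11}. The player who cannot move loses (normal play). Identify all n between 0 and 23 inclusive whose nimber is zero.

n :  0  1  2  3  4  5  6  7  8  9 10 11 12 13 14 15 16 17 18 19 20 21 22 23
G :  0  0  0  0  0  0  1  1  1  1  1  1  2  2  2  2  2  0  0  0  0  0  0  1
P-positions are exactly the n with G(n) = 0.

0, 1, 2, 3, 4, 5, 17, 18, 19, 20, 21, 22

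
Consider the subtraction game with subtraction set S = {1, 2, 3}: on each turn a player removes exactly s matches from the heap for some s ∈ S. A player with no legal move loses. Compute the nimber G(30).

n :  0  1  2  3  4  5  6  7  8  9 10 11 12 13 14 15 16 17 18 19 20 21 22 23 24 25 26 27 28 29 30
G :  0  1  2  3  0  1  2  3  0  1  2  3  0  1  2  3  0  1  2  3  0  1  2  3  0  1  2  3  0  1  2

2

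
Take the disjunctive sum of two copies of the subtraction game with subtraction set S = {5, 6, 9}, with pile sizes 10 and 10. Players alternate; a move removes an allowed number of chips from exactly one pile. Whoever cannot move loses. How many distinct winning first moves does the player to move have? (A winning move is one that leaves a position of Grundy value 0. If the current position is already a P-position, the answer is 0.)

All piles use S = {5, 6, 9}:
n :  0  1  2  3  4  5  6  7  8  9 10
G :  0  0  0  0  0  1  1  1  1  1  2
Pile A: G(10) = 2.
Pile B: G(10) = 2.
Combined Grundy value = 2 ⊕ 2 = 0.
A winning move leaves total XOR = 0, i.e. changes one component's Grundy value g to g ⊕ X where X is the current total.
Pile A: target g' = 2⊕0 = 2, but every legal move changes the Grundy value (mex property), so 0 moves.
Pile B: target g' = 2⊕0 = 2, but every legal move changes the Grundy value (mex property), so 0 moves.

0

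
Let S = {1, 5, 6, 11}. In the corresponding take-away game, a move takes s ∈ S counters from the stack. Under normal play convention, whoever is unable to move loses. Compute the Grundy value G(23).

3

n :  0  1  2  3  4  5  6  7  8  9 10 11 12 13 14 15 16 17 18 19 20 21 22 23
G :  0  1  0  1  0  1  2  3  2  3  2  3  0  1  0  1  0  1  2  3  2  3  2  3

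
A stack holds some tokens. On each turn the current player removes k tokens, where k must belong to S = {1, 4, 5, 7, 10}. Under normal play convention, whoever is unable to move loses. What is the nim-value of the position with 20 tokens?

G(0) = 0
G(1) = mex{0} = 1
G(2) = mex{1} = 0
G(3) = mex{0} = 1
G(4) = mex{1,0} = 2
G(5) = mex{2,1,0} = 3
G(6) = mex{3,0,1} = 2
G(7) = mex{2,1,0,0} = 3
G(8) = mex{3,2,1,1} = 0
G(9) = mex{0,3,2,0} = 1
G(10) = mex{1,2,3,1,0} = 4
G(11) = mex{4,3,2,2,1} = 0
G(12) = mex{0,0,3,3,0} = 1
G(13) = mex{1,1,0,2,1} = 3
G(14) = mex{3,4,1,3,2} = 0
G(15) = mex{0,0,4,0,3} = 1
G(16) = mex{1,1,0,1,2} = 3
G(17) = mex{3,3,1,4,3} = 0
G(18) = mex{0,0,3,0,0} = 1
G(19) = mex{1,1,0,1,1} = 2
G(20) = mex{2,3,1,3,4} = 0

0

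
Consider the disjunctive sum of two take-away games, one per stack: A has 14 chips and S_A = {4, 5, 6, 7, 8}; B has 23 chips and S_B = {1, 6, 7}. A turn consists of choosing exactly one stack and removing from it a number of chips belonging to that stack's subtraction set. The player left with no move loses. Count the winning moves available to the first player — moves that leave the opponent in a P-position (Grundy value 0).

Stack A, S = {4, 5, 6, 7, 8}:
n :  0  1  2  3  4  5  6  7  8  9 10 11 12 13 14
G :  0  0  0  0  1  1  1  1  2  2  2  2  0  0  0
G_A(14) = 0.
Stack B, S = {1, 6, 7}:
n :  0  1  2  3  4  5  6  7  8  9 10 11 12 13 14 15 16 17 18 19 20 21 22 23
G :  0  1  0  1  0  1  2  3  2  3  2  3  0  1  0  1  0  1  2  3  2  3  2  3
G_B(23) = 3.
Combined Grundy value = 0 ⊕ 3 = 3.
A winning move leaves total XOR = 0, i.e. changes one component's Grundy value g to g ⊕ X where X is the current total.
Stack A: need g' = 0⊕3 = 3. Options: 14−4→G=2, 14−5→G=2, 14−6→G=2, 14−7→G=1, 14−8→G=1. Hits: 0.
Stack B: need g' = 3⊕3 = 0. Options: 23−1→G=2, 23−6→G=1, 23−7→G=0. Hits: 1.

1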